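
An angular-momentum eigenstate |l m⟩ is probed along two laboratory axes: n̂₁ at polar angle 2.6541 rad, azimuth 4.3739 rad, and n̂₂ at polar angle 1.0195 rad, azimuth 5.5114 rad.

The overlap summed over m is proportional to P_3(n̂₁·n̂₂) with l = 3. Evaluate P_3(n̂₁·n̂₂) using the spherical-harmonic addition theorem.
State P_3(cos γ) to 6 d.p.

0.378525

Summing Y*_{l m}(θ₁,φ₁)·Y_{l m}(θ₂,φ₂) over m ∈ [−3, 3]; prefactor 4π/(2·3+1) = 1.795196:
  m=-3: Y*=0.03644 + 0.02261j  Y=-0.17477 + 0.18966j  product -0.01066 + 0.00296j
  m=-2: Y*=0.15442 - 0.12411j  Y=0.01057 + 0.38830j  product 0.04982 + 0.05865j
  m=-1: Y*=-0.14593 - 0.41452j  Y=0.07335 + 0.07138j  product 0.01889 - 0.04082j
  m=+0: Y*=-0.29771 + 0.00000j  Y=-0.31826 + 0.00000j  product 0.09475 + 0.00000j
  m=+1: Y*=0.14593 - 0.41452j  Y=-0.07335 + 0.07138j  product 0.01889 + 0.04082j
  m=+2: Y*=0.15442 + 0.12411j  Y=0.01057 - 0.38830j  product 0.04982 - 0.05865j
  m=+3: Y*=-0.03644 + 0.02261j  Y=0.17477 + 0.18966j  product -0.01066 - 0.00296j
Σ over m = 0.21085 + 0.00000j; ×(4π/7) → 0.37852 + 0.00000j. Real part: 0.378525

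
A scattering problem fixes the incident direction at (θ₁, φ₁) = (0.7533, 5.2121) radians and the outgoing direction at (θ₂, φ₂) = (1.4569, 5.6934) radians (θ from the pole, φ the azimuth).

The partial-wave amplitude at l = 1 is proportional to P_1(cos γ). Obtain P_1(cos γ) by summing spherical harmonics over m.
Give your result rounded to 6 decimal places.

0.685309

Summing Y*_{l m}(θ₁,φ₁)·Y_{l m}(θ₂,φ₂) over m ∈ [−1, 1]; prefactor 4π/(2·1+1) = 4.188790:
  term(m=-1) = (0.071907, -0.037555)   from Y*(Ω₁)=(0.113245, -0.207436), Y(Ω₂)=(0.285266, 0.190913)
  term(m=+0) = (0.019791, 0.000000)   from Y*(Ω₁)=(0.356404, -0.000000), Y(Ω₂)=(0.055530, 0.000000)
  term(m=+1) = (0.071907, 0.037555)   from Y*(Ω₁)=(-0.113245, -0.207436), Y(Ω₂)=(-0.285266, 0.190913)
Σ over m = (0.163606, 0.000000); ×(4π/3) → (0.685309, 0.000000). Real part: 0.685309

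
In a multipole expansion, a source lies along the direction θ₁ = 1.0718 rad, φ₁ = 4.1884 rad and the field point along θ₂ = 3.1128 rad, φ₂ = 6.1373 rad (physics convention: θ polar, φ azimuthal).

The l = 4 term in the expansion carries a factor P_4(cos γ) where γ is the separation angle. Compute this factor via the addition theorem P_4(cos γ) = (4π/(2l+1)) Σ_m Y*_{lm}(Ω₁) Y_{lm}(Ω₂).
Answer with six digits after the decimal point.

Addition theorem: P_4(cos γ) = (4π/9) Σ_m Y*_{lm}(Ω₁) Y_{lm}(Ω₂), m = −4…4:
  m=-4: (-0.131884, -0.227608) × (0.000000, 0.000000) = (0.000000, -0.000000)  (running Σ = (0.000000, -0.000000))
  m=-3: (0.405499, -0.000475) × (-0.000027, -0.000013) = (-0.000011, -0.000005)  (running Σ = (-0.000011, -0.000005))
  m=-2: (-0.077661, 0.134755) × (0.001592, 0.000478) = (-0.000188, 0.000177)  (running Σ = (-0.000199, 0.000172))
  m=-1: (0.138944, 0.240441) × (-0.053799, -0.007905) = (-0.005574, -0.014034)  (running Σ = (-0.005773, -0.013862))
  m=0: (-0.215235, -0.000000) × (0.842780, 0.000000) = (-0.181396, -0.000000)  (running Σ = (-0.187169, -0.013862))
  m=1: (-0.138944, 0.240441) × (0.053799, -0.007905) = (-0.005574, 0.014034)  (running Σ = (-0.192743, 0.000172))
  m=2: (-0.077661, -0.134755) × (0.001592, -0.000478) = (-0.000188, -0.000177)  (running Σ = (-0.192931, -0.000005))
  m=3: (-0.405499, -0.000475) × (0.000027, -0.000013) = (-0.000011, 0.000005)  (running Σ = (-0.192942, -0.000000))
  m=4: (-0.131884, 0.227608) × (0.000000, -0.000000) = (0.000000, 0.000000)  (running Σ = (-0.192942, 0.000000))
Σ over m = (-0.192942, 0.000000); ×(4π/9) → (-0.269398, 0.000000). Real part: -0.269398

-0.269398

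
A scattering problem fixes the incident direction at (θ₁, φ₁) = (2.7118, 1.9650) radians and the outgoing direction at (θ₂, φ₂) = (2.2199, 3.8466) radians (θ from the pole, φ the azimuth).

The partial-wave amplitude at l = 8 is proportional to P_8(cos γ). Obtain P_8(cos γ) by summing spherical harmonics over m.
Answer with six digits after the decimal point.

Term-by-term m-sum for l=8 (normalisation 4π/17 = 0.739198):
  [-8]  conj(Y_{8,-8})(Ω₁) = -0.000468-0.000006i ; Y_{8,-8}(Ω₂) = +0.066898+0.050135i ; Δ = -0.000031-0.000024i
  [-7]  conj(Y_{8,-7})(Ω₁) = -0.001524-0.003793i ; Y_{8,-7}(Ω₂) = +0.056032+0.247475i ; Δ = +0.000853-0.000590i
  [-6]  conj(Y_{8,-6})(Ω₁) = +0.016018-0.015731i ; Y_{8,-6}(Ω₂) = -0.199957+0.381892i ; Δ = +0.002805+0.009263i
  [-5]  conj(Y_{8,-5})(Ω₁) = +0.080345+0.033990i ; Y_{8,-5}(Ω₂) = -0.362804+0.146359i ; Δ = -0.034124-0.000573i
  [-4]  conj(Y_{8,-4})(Ω₁) = -0.001467+0.243752i ; Y_{8,-4}(Ω₂) = -0.023000-0.007662i ; Δ = +0.001901-0.005595i
  [-3]  conj(Y_{8,-3})(Ω₁) = -0.433192+0.177148i ; Y_{8,-3}(Ω₂) = +0.178730+0.295329i ; Δ = -0.129741-0.096273i
  [-2]  conj(Y_{8,-2})(Ω₁) = -0.367768-0.369988i ; Y_{8,-2}(Ω₂) = -0.034670+0.213774i ; Δ = +0.091844-0.065792i
  [-1]  conj(Y_{8,-1})(Ω₁) = +0.034442-0.082797i ; Y_{8,-1}(Ω₂) = +0.195450-0.166306i ; Δ = -0.007038-0.021911i
  [+0]  conj(Y_{8,0})(Ω₁) = -0.468266-0.000000i ; Y_{8,0}(Ω₂) = +0.259435+0.000000i ; Δ = -0.121485-0.000000i
  [+1]  conj(Y_{8,1})(Ω₁) = -0.034442-0.082797i ; Y_{8,1}(Ω₂) = -0.195450-0.166306i ; Δ = -0.007038+0.021911i
  [+2]  conj(Y_{8,2})(Ω₁) = -0.367768+0.369988i ; Y_{8,2}(Ω₂) = -0.034670-0.213774i ; Δ = +0.091844+0.065792i
  [+3]  conj(Y_{8,3})(Ω₁) = +0.433192+0.177148i ; Y_{8,3}(Ω₂) = -0.178730+0.295329i ; Δ = -0.129741+0.096273i
  [+4]  conj(Y_{8,4})(Ω₁) = -0.001467-0.243752i ; Y_{8,4}(Ω₂) = -0.023000+0.007662i ; Δ = +0.001901+0.005595i
  [+5]  conj(Y_{8,5})(Ω₁) = -0.080345+0.033990i ; Y_{8,5}(Ω₂) = +0.362804+0.146359i ; Δ = -0.034124+0.000573i
  [+6]  conj(Y_{8,6})(Ω₁) = +0.016018+0.015731i ; Y_{8,6}(Ω₂) = -0.199957-0.381892i ; Δ = +0.002805-0.009263i
  [+7]  conj(Y_{8,7})(Ω₁) = +0.001524-0.003793i ; Y_{8,7}(Ω₂) = -0.056032+0.247475i ; Δ = +0.000853+0.000590i
  [+8]  conj(Y_{8,8})(Ω₁) = -0.000468+0.000006i ; Y_{8,8}(Ω₂) = +0.066898-0.050135i ; Δ = -0.000031+0.000024i
Σ over m = -0.268547+0.000000i; ×(4π/17) → -0.198510+0.000000i. Real part: -0.198510

-0.198510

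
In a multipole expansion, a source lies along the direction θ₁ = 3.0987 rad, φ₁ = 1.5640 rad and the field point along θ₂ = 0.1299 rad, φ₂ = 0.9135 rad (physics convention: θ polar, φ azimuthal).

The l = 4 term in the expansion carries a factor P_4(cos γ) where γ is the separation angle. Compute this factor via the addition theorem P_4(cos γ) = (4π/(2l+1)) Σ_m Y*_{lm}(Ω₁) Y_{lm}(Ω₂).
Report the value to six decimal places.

0.866641

Summing Y*_{l m}(θ₁,φ₁)·Y_{l m}(θ₂,φ₂) over m ∈ [−4, 4]; prefactor 4π/(2·4+1) = 1.396263:
  m=-4: Y*=(0.000001, -0.000000)  Y=(-0.000109, 0.000061)  product (-0.000000, 0.000000)
  m=-3: Y*=(0.000002, 0.000099)  Y=(-0.002484, -0.001053)  product (0.000000, -0.000000)
  m=-2: Y*=(-0.003682, 0.000050)  Y=(-0.008367, -0.031941)  product (0.000032, 0.000117)
  m=-1: Y*=(-0.000549, -0.080806)  Y=(0.144144, -0.186768)  product (-0.015171, -0.011545)
  m=+0: Y*=(0.838517, -0.000000)  Y=(0.776326, 0.000000)  product (0.650963, 0.000000)
  m=+1: Y*=(0.000549, -0.080806)  Y=(-0.144144, -0.186768)  product (-0.015171, 0.011545)
  m=+2: Y*=(-0.003682, -0.000050)  Y=(-0.008367, 0.031941)  product (0.000032, -0.000117)
  m=+3: Y*=(-0.000002, 0.000099)  Y=(0.002484, -0.001053)  product (0.000000, 0.000000)
  m=+4: Y*=(0.000001, 0.000000)  Y=(-0.000109, -0.000061)  product (-0.000000, -0.000000)
Total Σ_m = (0.620686, -0.000000). Multiply by 1.396263: (0.866641, -0.000000). P_4(cos γ) = 0.866641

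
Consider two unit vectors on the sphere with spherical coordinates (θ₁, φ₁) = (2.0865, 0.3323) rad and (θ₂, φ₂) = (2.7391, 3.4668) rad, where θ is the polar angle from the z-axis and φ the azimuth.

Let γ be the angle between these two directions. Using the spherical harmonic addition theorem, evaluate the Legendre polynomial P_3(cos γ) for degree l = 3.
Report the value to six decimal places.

Summing Y*_{l m}(θ₁,φ₁)·Y_{l m}(θ₂,φ₂) over m ∈ [−3, 3]; prefactor 4π/(2·3+1) = 1.795196:
  [-3]  conj(Y_{3,-3})(Ω₁) = 0.14913 + 0.23068j ; Y_{3,-3}(Ω₂) = -0.01406 + 0.02076j ; Δ = -0.00689 - 0.00015j
  [-2]  conj(Y_{3,-2})(Ω₁) = -0.30024 - 0.23524j ; Y_{3,-2}(Ω₂) = -0.11482 + 0.08736j ; Δ = 0.05503 + 0.00078j
  [-1]  conj(Y_{3,-1})(Ω₁) = 0.05740 + 0.01981j ; Y_{3,-1}(Ω₂) = -0.38780 + 0.13076j ; Δ = -0.02485 - 0.00018j
  [+0]  conj(Y_{3,0})(Ω₁) = 0.32832 + 0.00000j ; Y_{3,0}(Ω₂) = -0.42329 + 0.00000j ; Δ = -0.13897 + 0.00000j
  [+1]  conj(Y_{3,1})(Ω₁) = -0.05740 + 0.01981j ; Y_{3,1}(Ω₂) = 0.38780 + 0.13076j ; Δ = -0.02485 + 0.00018j
  [+2]  conj(Y_{3,2})(Ω₁) = -0.30024 + 0.23524j ; Y_{3,2}(Ω₂) = -0.11482 - 0.08736j ; Δ = 0.05503 - 0.00078j
  [+3]  conj(Y_{3,3})(Ω₁) = -0.14913 + 0.23068j ; Y_{3,3}(Ω₂) = 0.01406 + 0.02076j ; Δ = -0.00689 + 0.00015j
Total Σ_m = -0.09239 + 0.00000j. Multiply by 1.795196: -0.16586 + 0.00000j. P_3(cos γ) = -0.165862

-0.165862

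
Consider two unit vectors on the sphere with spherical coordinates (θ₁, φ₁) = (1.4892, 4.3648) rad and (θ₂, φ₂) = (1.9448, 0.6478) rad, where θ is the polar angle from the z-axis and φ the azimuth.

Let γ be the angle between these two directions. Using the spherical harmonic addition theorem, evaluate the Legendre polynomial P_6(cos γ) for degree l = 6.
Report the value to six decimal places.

-0.402140

Expand P_6 via completeness: Σ_{m} conj(Y_{6,m}) at Ω₁ times Y_{6,m} at Ω₂ —
  m=-6: Y*=0.23312 + 0.41216j  Y=-0.23100 + 0.21314j  product -0.14170 - 0.04552j
  m=-5: Y*=-0.13227 + 0.02232j  Y=0.42531 - 0.04156j  product -0.05533 + 0.01499j
  m=-4: Y*=-0.05856 + 0.32103j  Y=-0.10692 - 0.06561j  product 0.02732 - 0.03048j
  m=-3: Y*=-0.13290 - 0.07751j  Y=-0.10704 - 0.27386j  product -0.00700 + 0.04469j
  m=-2: Y*=-0.21911 + 0.18275j  Y=-0.06248 + 0.22126j  product -0.02675 - 0.05990j
  m=-1: Y*=-0.05474 - 0.15110j  Y=-0.17693 + 0.13389j  product 0.02992 + 0.01940j
  m=+0: Y*=-0.27438 + 0.00000j  Y=0.25125 + 0.00000j  product -0.06894 + 0.00000j
  m=+1: Y*=0.05474 - 0.15110j  Y=0.17693 + 0.13389j  product 0.02992 - 0.01940j
  m=+2: Y*=-0.21911 - 0.18275j  Y=-0.06248 - 0.22126j  product -0.02675 + 0.05990j
  m=+3: Y*=0.13290 - 0.07751j  Y=0.10704 - 0.27386j  product -0.00700 - 0.04469j
  m=+4: Y*=-0.05856 - 0.32103j  Y=-0.10692 + 0.06561j  product 0.02732 + 0.03048j
  m=+5: Y*=0.13227 + 0.02232j  Y=-0.42531 - 0.04156j  product -0.05533 - 0.01499j
  m=+6: Y*=0.23312 - 0.41216j  Y=-0.23100 - 0.21314j  product -0.14170 + 0.04552j
Total Σ_m = -0.41602 - 0.00000j. Multiply by 0.966644: -0.40214 - 0.00000j. P_6(cos γ) = -0.402140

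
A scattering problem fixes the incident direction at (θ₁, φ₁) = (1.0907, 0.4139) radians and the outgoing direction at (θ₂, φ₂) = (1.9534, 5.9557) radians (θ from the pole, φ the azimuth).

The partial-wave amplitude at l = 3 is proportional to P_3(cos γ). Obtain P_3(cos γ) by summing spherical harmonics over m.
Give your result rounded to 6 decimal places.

-0.446670

Term-by-term m-sum for l=3 (normalisation 4π/7 = 1.795196):
  term(m=-3) = (-0.058946, 0.077001)   from Y*(Ω₁)=(0.094085, 0.275494), Y(Ω₂)=(0.184869, 0.277101)
  term(m=-2) = (-0.010719, -0.121459)   from Y*(Ω₁)=(0.251203, 0.273463), Y(Ω₂)=(-0.260415, -0.200019)
  term(m=-1) = (-0.001279, -0.001171)   from Y*(Ω₁)=(0.017477, 0.007677), Y(Ω₂)=(-0.086043, -0.029230)
  term(m=+0) = (-0.106925, -0.000000)   from Y*(Ω₁)=(-0.333236, -0.000000), Y(Ω₂)=(0.320869, 0.000000)
  term(m=+1) = (-0.001279, 0.001171)   from Y*(Ω₁)=(-0.017477, 0.007677), Y(Ω₂)=(0.086043, -0.029230)
  term(m=+2) = (-0.010719, 0.121459)   from Y*(Ω₁)=(0.251203, -0.273463), Y(Ω₂)=(-0.260415, 0.200019)
  term(m=+3) = (-0.058946, -0.077001)   from Y*(Ω₁)=(-0.094085, 0.275494), Y(Ω₂)=(-0.184869, 0.277101)
Σ over m = (-0.248814, 0.000000); ×(4π/7) → (-0.446670, 0.000000). Real part: -0.446670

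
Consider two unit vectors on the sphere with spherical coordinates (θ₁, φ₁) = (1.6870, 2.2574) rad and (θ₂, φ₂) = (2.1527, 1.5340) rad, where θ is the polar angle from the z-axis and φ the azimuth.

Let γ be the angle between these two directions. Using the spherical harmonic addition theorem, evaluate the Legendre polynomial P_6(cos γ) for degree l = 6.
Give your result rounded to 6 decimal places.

-0.078574

Term-by-term m-sum for l=6 (normalisation 4π/13 = 0.966644):
  m=-6: (0.259141, 0.384727) × (-0.160241, -0.035964) = (-0.027689, -0.070969)  (running Σ = (-0.027689, -0.070969))
  m=-5: (-0.053892, 0.179660) × (-0.068472, 0.367959) = (-0.062417, -0.032132)  (running Σ = (-0.090106, -0.103101))
  m=-4: (0.273100, -0.113915) × (0.399316, 0.059202) = (0.115797, -0.029320)  (running Σ = (0.025691, -0.132421))
  m=-3: (0.186336, 0.099154) × (0.007424, -0.066982) = (0.008025, -0.011745)  (running Σ = (0.033716, -0.144166))
  m=-2: (-0.048190, -0.240708) × (0.323294, 0.023835) = (-0.009842, -0.078968)  (running Σ = (0.023873, -0.223134))
  m=-1: (0.138426, -0.168885) × (0.007314, -0.198683) = (-0.032542, -0.028738)  (running Σ = (-0.008669, -0.251872))
  m=0: (-0.231702, -0.000000) × (0.275993, 0.000000) = (-0.063948, -0.000000)  (running Σ = (-0.072617, -0.251872))
  m=1: (-0.138426, -0.168885) × (-0.007314, -0.198683) = (-0.032542, 0.028738)  (running Σ = (-0.105159, -0.223134))
  m=2: (-0.048190, 0.240708) × (0.323294, -0.023835) = (-0.009842, 0.078968)  (running Σ = (-0.115001, -0.144166))
  m=3: (-0.186336, 0.099154) × (-0.007424, -0.066982) = (0.008025, 0.011745)  (running Σ = (-0.106977, -0.132421))
  m=4: (0.273100, 0.113915) × (0.399316, -0.059202) = (0.115797, 0.029320)  (running Σ = (0.008820, -0.103101))
  m=5: (0.053892, 0.179660) × (0.068472, 0.367959) = (-0.062417, 0.032132)  (running Σ = (-0.053597, -0.070969))
  m=6: (0.259141, -0.384727) × (-0.160241, 0.035964) = (-0.027689, 0.070969)  (running Σ = (-0.081286, -0.000000))
Accumulated sum (-0.081286, -0.000000); after 4π/(2l+1) scaling, (-0.078574, -0.000000) ⇒ P_6 = -0.078574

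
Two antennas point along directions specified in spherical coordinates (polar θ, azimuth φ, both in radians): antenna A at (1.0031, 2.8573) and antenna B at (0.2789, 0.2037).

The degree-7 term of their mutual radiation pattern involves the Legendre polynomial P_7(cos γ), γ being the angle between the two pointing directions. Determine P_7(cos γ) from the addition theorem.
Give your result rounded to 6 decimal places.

-0.205081

Summing Y*_{l m}(θ₁,φ₁)·Y_{l m}(θ₂,φ₂) over m ∈ [−7, 7]; prefactor 4π/(2·7+1) = 0.837758:
  m=-7: (0.061658, 0.138346) × (0.000009, -0.000059) = (0.000009, -0.000002)  (running Σ = (0.000009, -0.000002))
  m=-6: (-0.048628, -0.358128) × (0.000267, -0.000736) = (-0.000277, -0.000060)  (running Σ = (-0.000268, -0.000062))
  m=-5: (-0.064164, 0.426472) × (0.003353, -0.005441) = (0.002105, 0.001779)  (running Σ = (0.001837, 0.001717))
  m=-4: (0.063547, -0.137245) × (0.025061, -0.026580) = (-0.002055, -0.005129)  (running Σ = (-0.000218, -0.003412))
  m=-3: (0.180094, -0.206201) × (0.121275, -0.084960) = (0.004322, -0.040308)  (running Σ = (0.004104, -0.043720))
  m=-2: (-0.244394, 0.156161) × (0.371384, -0.160268) = (-0.065736, 0.097164)  (running Σ = (-0.061632, 0.053445))
  m=-1: (-0.156230, 0.045651) × (0.613434, -0.126714) = (-0.090052, 0.047801)  (running Σ = (-0.151684, 0.101245))
  m=0: (0.312540, -0.000000) × (0.187400, 0.000000) = (0.058570, 0.000000)  (running Σ = (-0.093114, 0.101245))
  m=1: (0.156230, 0.045651) × (-0.613434, -0.126714) = (-0.090052, -0.047801)  (running Σ = (-0.183166, 0.053445))
  m=2: (-0.244394, -0.156161) × (0.371384, 0.160268) = (-0.065736, -0.097164)  (running Σ = (-0.248902, -0.043720))
  m=3: (-0.180094, -0.206201) × (-0.121275, -0.084960) = (0.004322, 0.040308)  (running Σ = (-0.244580, -0.003412))
  m=4: (0.063547, 0.137245) × (0.025061, 0.026580) = (-0.002055, 0.005129)  (running Σ = (-0.246635, 0.001717))
  m=5: (0.064164, 0.426472) × (-0.003353, -0.005441) = (0.002105, -0.001779)  (running Σ = (-0.244530, -0.000062))
  m=6: (-0.048628, 0.358128) × (0.000267, 0.000736) = (-0.000277, 0.000060)  (running Σ = (-0.244807, -0.000002))
  m=7: (-0.061658, 0.138346) × (-0.000009, -0.000059) = (0.000009, 0.000002)  (running Σ = (-0.244798, -0.000000))
Σ over m = (-0.244798, -0.000000); ×(4π/15) → (-0.205081, -0.000000). Real part: -0.205081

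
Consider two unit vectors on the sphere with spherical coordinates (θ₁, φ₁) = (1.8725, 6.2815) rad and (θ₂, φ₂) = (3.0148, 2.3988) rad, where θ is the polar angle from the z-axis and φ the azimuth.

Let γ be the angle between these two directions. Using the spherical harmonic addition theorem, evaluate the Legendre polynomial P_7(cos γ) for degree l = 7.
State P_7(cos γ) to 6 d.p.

Addition theorem: P_7(cos γ) = (4π/15) Σ_m Y*_{lm}(Ω₁) Y_{lm}(Ω₂), m = −7…7:
  [-7]  conj(Y_{7,-7})(Ω₁) = 0.36179 - 0.00427j ; Y_{7,-7}(Ω₂) = -0.00000 + 0.00000j ; Δ = -0.00000 + 0.00000j
  [-6]  conj(Y_{7,-6})(Ω₁) = -0.42129 + 0.00426j ; Y_{7,-6}(Ω₂) = 0.00000 + 0.00001j ; Δ = -0.00000 - 0.00000j
  [-5]  conj(Y_{7,-5})(Ω₁) = 0.04306 - 0.00036j ; Y_{7,-5}(Ω₂) = 0.00012 + 0.00008j ; Δ = 0.00001 + 0.00000j
  [-4]  conj(Y_{7,-4})(Ω₁) = 0.33570 - 0.00226j ; Y_{7,-4}(Ω₂) = 0.00180 - 0.00031j ; Δ = 0.00060 - 0.00011j
  [-3]  conj(Y_{7,-3})(Ω₁) = -0.16495 + 0.00083j ; Y_{7,-3}(Ω₂) = 0.01046 - 0.01355j ; Δ = -0.00171 + 0.00224j
  [-2]  conj(Y_{7,-2})(Ω₁) = -0.27137 + 0.00091j ; Y_{7,-2}(Ω₂) = -0.00955 - 0.11182j ; Δ = 0.00269 + 0.03034j
  [-1]  conj(Y_{7,-1})(Ω₁) = 0.20469 - 0.00034j ; Y_{7,-1}(Ω₂) = -0.34086 - 0.31299j ; Δ = -0.06988 - 0.06395j
  [+0]  conj(Y_{7,0})(Ω₁) = 0.24945 + 0.00000j ; Y_{7,0}(Ω₂) = -0.85999 + 0.00000j ; Δ = -0.21453 + 0.00000j
  [+1]  conj(Y_{7,1})(Ω₁) = -0.20469 - 0.00034j ; Y_{7,1}(Ω₂) = 0.34086 - 0.31299j ; Δ = -0.06988 + 0.06395j
  [+2]  conj(Y_{7,2})(Ω₁) = -0.27137 - 0.00091j ; Y_{7,2}(Ω₂) = -0.00955 + 0.11182j ; Δ = 0.00269 - 0.03034j
  [+3]  conj(Y_{7,3})(Ω₁) = 0.16495 + 0.00083j ; Y_{7,3}(Ω₂) = -0.01046 - 0.01355j ; Δ = -0.00171 - 0.00224j
  [+4]  conj(Y_{7,4})(Ω₁) = 0.33570 + 0.00226j ; Y_{7,4}(Ω₂) = 0.00180 + 0.00031j ; Δ = 0.00060 + 0.00011j
  [+5]  conj(Y_{7,5})(Ω₁) = -0.04306 - 0.00036j ; Y_{7,5}(Ω₂) = -0.00012 + 0.00008j ; Δ = 0.00001 - 0.00000j
  [+6]  conj(Y_{7,6})(Ω₁) = -0.42129 - 0.00426j ; Y_{7,6}(Ω₂) = 0.00000 - 0.00001j ; Δ = -0.00000 + 0.00000j
  [+7]  conj(Y_{7,7})(Ω₁) = -0.36179 - 0.00427j ; Y_{7,7}(Ω₂) = 0.00000 + 0.00000j ; Δ = -0.00000 - 0.00000j
Σ over m = -0.35111 - 0.00000j; ×(4π/15) → -0.29415 - 0.00000j. Real part: -0.294147

-0.294147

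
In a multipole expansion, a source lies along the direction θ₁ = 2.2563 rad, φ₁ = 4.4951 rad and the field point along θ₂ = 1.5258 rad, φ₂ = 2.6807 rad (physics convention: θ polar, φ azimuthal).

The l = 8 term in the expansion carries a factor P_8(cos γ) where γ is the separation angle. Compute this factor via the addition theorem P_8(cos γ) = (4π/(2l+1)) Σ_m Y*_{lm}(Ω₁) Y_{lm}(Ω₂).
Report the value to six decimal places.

Summing Y*_{l m}(θ₁,φ₁)·Y_{l m}(θ₂,φ₂) over m ∈ [−8, 8]; prefactor 4π/(2·8+1) = 0.739198:
  term(m=-8) = -0.01254 + 0.03158j   from Y*(Ω₁)=-0.01108 - 0.06553j, Y(Ω₂)=-0.43706 - 0.26529j
  term(m=-7) = -0.01984 - 0.00268j   from Y*(Ω₁)=-0.21713 - 0.01082j, Y(Ω₂)=0.09175 + 0.00779j
  term(m=-6) = 0.01604 + 0.14638j   from Y*(Ω₁)=-0.10712 + 0.39151j, Y(Ω₂)=0.33741 - 0.13329j
  term(m=-5) = -0.04370 + 0.01609j   from Y*(Ω₁)=0.38135 + 0.20065j, Y(Ω₂)=-0.07236 + 0.08027j
  term(m=-4) = 0.02222 + 0.03273j   from Y*(Ω₁)=0.07998 - 0.09464j, Y(Ω₂)=-0.08602 + 0.30748j
  term(m=-3) = 0.02285 - 0.02549j   from Y*(Ω₁)=0.17988 + 0.23571j, Y(Ω₂)=-0.02159 - 0.11342j
  term(m=-2) = -0.07895 - 0.04183j   from Y*(Ω₁)=0.26960 - 0.12514j, Y(Ω₂)=-0.18168 - 0.23948j
  term(m=-1) = -0.00491 + 0.01976j   from Y*(Ω₁)=0.03702 + 0.16766j, Y(Ω₂)=0.10621 + 0.05274j
  term(m=+0) = 0.09626 + 0.00000j   from Y*(Ω₁)=0.32617 + 0.00000j, Y(Ω₂)=0.29513 + 0.00000j
  term(m=+1) = -0.00491 - 0.01976j   from Y*(Ω₁)=-0.03702 + 0.16766j, Y(Ω₂)=-0.10621 + 0.05274j
  term(m=+2) = -0.07895 + 0.04183j   from Y*(Ω₁)=0.26960 + 0.12514j, Y(Ω₂)=-0.18168 + 0.23948j
  term(m=+3) = 0.02285 + 0.02549j   from Y*(Ω₁)=-0.17988 + 0.23571j, Y(Ω₂)=0.02159 - 0.11342j
  term(m=+4) = 0.02222 - 0.03273j   from Y*(Ω₁)=0.07998 + 0.09464j, Y(Ω₂)=-0.08602 - 0.30748j
  term(m=+5) = -0.04370 - 0.01609j   from Y*(Ω₁)=-0.38135 + 0.20065j, Y(Ω₂)=0.07236 + 0.08027j
  term(m=+6) = 0.01604 - 0.14638j   from Y*(Ω₁)=-0.10712 - 0.39151j, Y(Ω₂)=0.33741 + 0.13329j
  term(m=+7) = -0.01984 + 0.00268j   from Y*(Ω₁)=0.21713 - 0.01082j, Y(Ω₂)=-0.09175 + 0.00779j
  term(m=+8) = -0.01254 - 0.03158j   from Y*(Ω₁)=-0.01108 + 0.06553j, Y(Ω₂)=-0.43706 + 0.26529j
Total Σ_m = -0.10139 - 0.00000j. Multiply by 0.739198: -0.07495 - 0.00000j. P_8(cos γ) = -0.074947

-0.074947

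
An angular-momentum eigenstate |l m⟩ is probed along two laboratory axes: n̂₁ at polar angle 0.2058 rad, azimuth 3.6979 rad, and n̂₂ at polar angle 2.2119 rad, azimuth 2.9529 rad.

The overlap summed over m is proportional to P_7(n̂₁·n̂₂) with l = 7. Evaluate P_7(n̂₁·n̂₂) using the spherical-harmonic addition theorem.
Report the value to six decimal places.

Expand P_7 via completeness: Σ_{m} conj(Y_{7,m}) at Ω₁ times Y_{7,m} at Ω₂ —
  [-7]  conj(Y_{7,-7})(Ω₁) = 0.00001 + 0.00001j ; Y_{7,-7}(Ω₂) = -0.02627 - 0.10289j ; Δ = 0.00000 - 0.00000j
  [-6]  conj(Y_{7,-6})(Ω₁) = -0.00013 - 0.00003j ; Y_{7,-6}(Ω₂) = -0.12593 - 0.26844j ; Δ = 0.00001 + 0.00004j
  [-5]  conj(Y_{7,-5})(Ω₁) = 0.00140 - 0.00053j ; Y_{7,-5}(Ω₂) = -0.25993 - 0.35851j ; Δ = -0.00055 - 0.00037j
  [-4]  conj(Y_{7,-4})(Ω₁) = -0.00721 + 0.00940j ; Y_{7,-4}(Ω₂) = -0.21764 - 0.20470j ; Δ = 0.00349 - 0.00057j
  [-3]  conj(Y_{7,-3})(Ω₁) = 0.00657 - 0.06677j ; Y_{7,-3}(Ω₂) = 0.11110 + 0.07060j ; Δ = 0.00544 - 0.00695j
  [-2]  conj(Y_{7,-2})(Ω₁) = 0.11570 + 0.23460j ; Y_{7,-2}(Ω₂) = 0.33805 + 0.13400j ; Δ = 0.00768 + 0.09481j
  [-1]  conj(Y_{7,-1})(Ω₁) = -0.52441 - 0.32609j ; Y_{7,-1}(Ω₂) = 0.02067 + 0.00395j ; Δ = -0.00955 - 0.00881j
  [+0]  conj(Y_{7,0})(Ω₁) = 0.53372 + 0.00000j ; Y_{7,0}(Ω₂) = -0.35289 + 0.00000j ; Δ = -0.18834 + 0.00000j
  [+1]  conj(Y_{7,1})(Ω₁) = 0.52441 - 0.32609j ; Y_{7,1}(Ω₂) = -0.02067 + 0.00395j ; Δ = -0.00955 + 0.00881j
  [+2]  conj(Y_{7,2})(Ω₁) = 0.11570 - 0.23460j ; Y_{7,2}(Ω₂) = 0.33805 - 0.13400j ; Δ = 0.00768 - 0.09481j
  [+3]  conj(Y_{7,3})(Ω₁) = -0.00657 - 0.06677j ; Y_{7,3}(Ω₂) = -0.11110 + 0.07060j ; Δ = 0.00544 + 0.00695j
  [+4]  conj(Y_{7,4})(Ω₁) = -0.00721 - 0.00940j ; Y_{7,4}(Ω₂) = -0.21764 + 0.20470j ; Δ = 0.00349 + 0.00057j
  [+5]  conj(Y_{7,5})(Ω₁) = -0.00140 - 0.00053j ; Y_{7,5}(Ω₂) = 0.25993 - 0.35851j ; Δ = -0.00055 + 0.00037j
  [+6]  conj(Y_{7,6})(Ω₁) = -0.00013 + 0.00003j ; Y_{7,6}(Ω₂) = -0.12593 + 0.26844j ; Δ = 0.00001 - 0.00004j
  [+7]  conj(Y_{7,7})(Ω₁) = -0.00001 + 0.00001j ; Y_{7,7}(Ω₂) = 0.02627 - 0.10289j ; Δ = 0.00000 + 0.00000j
Total Σ_m = -0.17531 + 0.00000j. Multiply by 0.837758: -0.14687 + 0.00000j. P_7(cos γ) = -0.146868

-0.146868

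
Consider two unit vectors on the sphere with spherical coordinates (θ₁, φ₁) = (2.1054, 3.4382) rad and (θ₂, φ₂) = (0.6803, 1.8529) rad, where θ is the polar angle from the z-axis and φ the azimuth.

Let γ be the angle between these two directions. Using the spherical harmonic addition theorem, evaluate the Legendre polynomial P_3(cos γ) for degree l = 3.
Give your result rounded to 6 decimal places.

0.441132

Addition theorem: P_3(cos γ) = (4π/7) Σ_m Y*_{lm}(Ω₁) Y_{lm}(Ω₂), m = −3…3:
  m=-3: Y*=(-0.167343, -0.206526)  Y=(0.077762, 0.068822)  product (0.001201, -0.027577)
  m=-2: Y*=(-0.319663, -0.215524)  Y=(-0.265632, 0.168099)  product (0.121142, 0.003515)
  m=-1: Y*=(-0.079238, -0.024217)  Y=(-0.114406, -0.394730)  product (-0.000494, 0.034048)
  m=+0: Y*=(0.323616, -0.000000)  Y=(0.006275, 0.000000)  product (0.002031, 0.000000)
  m=+1: Y*=(0.079238, -0.024217)  Y=(0.114406, -0.394730)  product (-0.000494, -0.034048)
  m=+2: Y*=(-0.319663, 0.215524)  Y=(-0.265632, -0.168099)  product (0.121142, -0.003515)
  m=+3: Y*=(0.167343, -0.206526)  Y=(-0.077762, 0.068822)  product (0.001201, 0.027577)
Σ over m = (0.245729, 0.000000); ×(4π/7) → (0.441132, 0.000000). Real part: 0.441132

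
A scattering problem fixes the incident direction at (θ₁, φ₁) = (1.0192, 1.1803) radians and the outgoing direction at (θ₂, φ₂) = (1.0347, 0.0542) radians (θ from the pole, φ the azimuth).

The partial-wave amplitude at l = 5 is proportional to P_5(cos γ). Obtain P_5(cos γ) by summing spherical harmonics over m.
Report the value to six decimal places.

Term-by-term m-sum for l=5 (normalisation 4π/11 = 1.142397):
  term(m=-5) = 0.03602 - 0.02753j   from Y*(Ω₁)=0.19302 - 0.07747j, Y(Ω₂)=0.21002 - 0.05835j
  term(m=-4) = -0.03422 - 0.16217j   from Y*(Ω₁)=0.00357 - 0.40469j, Y(Ω₂)=0.39994 - 0.08809j
  term(m=-3) = -0.09060 - 0.02186j   from Y*(Ω₁)=-0.28978 - 0.12228j, Y(Ω₂)=0.29243 - 0.04797j
  term(m=-2) = -0.00994 + 0.01225j   from Y*(Ω₁)=0.08058 - 0.07988j, Y(Ω₂)=-0.13821 + 0.01504j
  term(m=-1) = 0.04983 + 0.10458j   from Y*(Ω₁)=-0.13093 - 0.31807j, Y(Ω₂)=-0.33630 + 0.01825j
  term(m=+0) = 0.00198 + 0.00000j   from Y*(Ω₁)=0.03234 + 0.00000j, Y(Ω₂)=0.06125 + 0.00000j
  term(m=+1) = 0.04983 - 0.10458j   from Y*(Ω₁)=0.13093 - 0.31807j, Y(Ω₂)=0.33630 + 0.01825j
  term(m=+2) = -0.00994 - 0.01225j   from Y*(Ω₁)=0.08058 + 0.07988j, Y(Ω₂)=-0.13821 - 0.01504j
  term(m=+3) = -0.09060 + 0.02186j   from Y*(Ω₁)=0.28978 - 0.12228j, Y(Ω₂)=-0.29243 - 0.04797j
  term(m=+4) = -0.03422 + 0.16217j   from Y*(Ω₁)=0.00357 + 0.40469j, Y(Ω₂)=0.39994 + 0.08809j
  term(m=+5) = 0.03602 + 0.02753j   from Y*(Ω₁)=-0.19302 - 0.07747j, Y(Ω₂)=-0.21002 - 0.05835j
Total Σ_m = -0.09584 - 0.00000j. Multiply by 1.142397: -0.10949 - 0.00000j. P_5(cos γ) = -0.109491

-0.109491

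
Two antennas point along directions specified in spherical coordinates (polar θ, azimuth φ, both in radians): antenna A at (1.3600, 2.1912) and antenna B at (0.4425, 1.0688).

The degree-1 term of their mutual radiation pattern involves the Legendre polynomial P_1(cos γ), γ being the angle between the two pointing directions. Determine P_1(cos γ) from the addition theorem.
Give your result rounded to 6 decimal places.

0.370610

Expand P_1 via completeness: Σ_{m} conj(Y_{1,m}) at Ω₁ times Y_{1,m} at Ω₂ —
  m=-1: Y*=-0.19641 + 0.27489j  Y=0.07119 - 0.12969j  product 0.02167 + 0.04504j
  m=+0: Y*=0.10223 + 0.00000j  Y=0.44154 + 0.00000j  product 0.04514 + 0.00000j
  m=+1: Y*=0.19641 + 0.27489j  Y=-0.07119 - 0.12969j  product 0.02167 - 0.04504j
Accumulated sum 0.08848 + 0.00000j; after 4π/(2l+1) scaling, 0.37061 + 0.00000j ⇒ P_1 = 0.370610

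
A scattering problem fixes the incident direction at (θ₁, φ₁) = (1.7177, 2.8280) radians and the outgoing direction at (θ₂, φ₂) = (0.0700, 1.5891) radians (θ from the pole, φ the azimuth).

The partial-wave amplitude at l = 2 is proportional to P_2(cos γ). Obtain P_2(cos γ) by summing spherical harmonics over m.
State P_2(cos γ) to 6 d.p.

Addition theorem: P_2(cos γ) = (4π/5) Σ_m Y*_{lm}(Ω₁) Y_{lm}(Ω₂), m = −2…2:
  m=-2: Y*=0.30606 - 0.22183j  Y=-0.00189 + 0.00007j  product -0.00056 + 0.00044j
  m=-1: Y*=0.10641 - 0.03451j  Y=-0.00099 - 0.05389j  product -0.00196 - 0.00570j
  m=+0: Y*=-0.29512 + 0.00000j  Y=0.62615 + 0.00000j  product -0.18479 + 0.00000j
  m=+1: Y*=-0.10641 - 0.03451j  Y=0.00099 - 0.05389j  product -0.00196 + 0.00570j
  m=+2: Y*=0.30606 + 0.22183j  Y=-0.00189 - 0.00007j  product -0.00056 - 0.00044j
Total Σ_m = -0.18984 + 0.00000j. Multiply by 2.513274: -0.47713 + 0.00000j. P_2(cos γ) = -0.477132

-0.477132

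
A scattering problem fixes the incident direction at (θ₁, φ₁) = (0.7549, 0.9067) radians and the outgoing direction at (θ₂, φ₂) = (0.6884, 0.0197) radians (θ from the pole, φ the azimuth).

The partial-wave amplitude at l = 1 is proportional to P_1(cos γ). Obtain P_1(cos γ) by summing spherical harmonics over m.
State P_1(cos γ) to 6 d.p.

0.837479

Summing Y*_{l m}(θ₁,φ₁)·Y_{l m}(θ₂,φ₂) over m ∈ [−1, 1]; prefactor 4π/(2·1+1) = 4.188790:
  m=-1: Y*=+0.145913+0.186425i  Y=+0.219451-0.004324i  product +0.032827+0.040280i
  m=+0: Y*=+0.355869-0.000000i  Y=+0.377330+0.000000i  product +0.134280+0.000000i
  m=+1: Y*=-0.145913+0.186425i  Y=-0.219451-0.004324i  product +0.032827-0.040280i
Total Σ_m = +0.199933+0.000000i. Multiply by 4.188790: +0.837479+0.000000i. P_1(cos γ) = 0.837479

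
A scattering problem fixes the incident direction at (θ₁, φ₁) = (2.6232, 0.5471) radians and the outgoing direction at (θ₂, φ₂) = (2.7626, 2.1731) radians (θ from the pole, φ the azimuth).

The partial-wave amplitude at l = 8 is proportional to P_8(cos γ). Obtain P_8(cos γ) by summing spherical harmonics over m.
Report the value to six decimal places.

Term-by-term m-sum for l=8 (normalisation 4π/17 = 0.739198):
  m=-8: Y*=-0.00062 - 0.00177j  Y=0.00002 + 0.00018j  product 0.00000 - 0.00000j
  m=-7: Y*=0.01014 + 0.00834j  Y=0.00160 + 0.00087j  product 0.00001 + 0.00002j
  m=-6: Y*=-0.05690 - 0.00808j  Y=0.01027 - 0.00525j  product -0.00063 + 0.00022j
  m=-5: Y*=0.16118 - 0.06930j  Y=0.00676 - 0.05166j  product -0.00249 - 0.00879j
  m=-4: Y*=-0.21708 + 0.30562j  Y=-0.12718 - 0.11436j  product 0.06256 - 0.01404j
  m=-3: Y*=0.03631 - 0.51411j  Y=-0.38411 + 0.09242j  product 0.03357 + 0.20083j
  m=-2: Y*=0.14215 + 0.27534j  Y=-0.20394 + 0.53181j  product -0.17542 + 0.01945j
  m=-1: Y*=0.20560 + 0.12524j  Y=0.17005 + 0.24734j  product 0.00399 + 0.07215j
  m=+0: Y*=-0.40501 + 0.00000j  Y=-0.38396 + 0.00000j  product 0.15551 + 0.00000j
  m=+1: Y*=-0.20560 + 0.12524j  Y=-0.17005 + 0.24734j  product 0.00399 - 0.07215j
  m=+2: Y*=0.14215 - 0.27534j  Y=-0.20394 - 0.53181j  product -0.17542 - 0.01945j
  m=+3: Y*=-0.03631 - 0.51411j  Y=0.38411 + 0.09242j  product 0.03357 - 0.20083j
  m=+4: Y*=-0.21708 - 0.30562j  Y=-0.12718 + 0.11436j  product 0.06256 + 0.01404j
  m=+5: Y*=-0.16118 - 0.06930j  Y=-0.00676 - 0.05166j  product -0.00249 + 0.00879j
  m=+6: Y*=-0.05690 + 0.00808j  Y=0.01027 + 0.00525j  product -0.00063 - 0.00022j
  m=+7: Y*=-0.01014 + 0.00834j  Y=-0.00160 + 0.00087j  product 0.00001 - 0.00002j
  m=+8: Y*=-0.00062 + 0.00177j  Y=0.00002 - 0.00018j  product 0.00000 + 0.00000j
Total Σ_m = -0.00132 - 0.00000j. Multiply by 0.739198: -0.00097 - 0.00000j. P_8(cos γ) = -0.000975

-0.000975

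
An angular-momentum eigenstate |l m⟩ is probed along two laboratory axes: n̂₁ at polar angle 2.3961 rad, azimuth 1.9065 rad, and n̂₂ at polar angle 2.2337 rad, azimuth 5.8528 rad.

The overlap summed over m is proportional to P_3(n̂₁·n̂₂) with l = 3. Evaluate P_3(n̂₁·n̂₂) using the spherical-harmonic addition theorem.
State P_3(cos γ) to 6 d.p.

-0.120862

Summing Y*_{l m}(θ₁,φ₁)·Y_{l m}(θ₂,φ₂) over m ∈ [−3, 3]; prefactor 4π/(2·3+1) = 1.795196:
  m=-3: 0.11008 - 0.06958j × 0.05639 + 0.19637j = 0.01987 + 0.01769j  (running Σ = 0.01987 + 0.01769j)
  m=-2: 0.27052 + 0.21494j × -0.25471 - 0.29632j = -0.00521 - 0.13491j  (running Σ = 0.01466 - 0.11722j)
  m=-1: -0.12272 + 0.35174j × 0.20688 + 0.09498j = -0.05880 + 0.06111j  (running Σ = -0.04414 - 0.05610j)
  m=0: 0.08245 + 0.00000j × 0.25408 + 0.00000j = 0.02095 + 0.00000j  (running Σ = -0.02319 - 0.05610j)
  m=1: 0.12272 + 0.35174j × -0.20688 + 0.09498j = -0.05880 - 0.06111j  (running Σ = -0.08198 - 0.11722j)
  m=2: 0.27052 - 0.21494j × -0.25471 + 0.29632j = -0.00521 + 0.13491j  (running Σ = -0.08720 + 0.01769j)
  m=3: -0.11008 - 0.06958j × -0.05639 + 0.19637j = 0.01987 - 0.01769j  (running Σ = -0.06733 + 0.00000j)
Total Σ_m = -0.06733 + 0.00000j. Multiply by 1.795196: -0.12086 + 0.00000j. P_3(cos γ) = -0.120862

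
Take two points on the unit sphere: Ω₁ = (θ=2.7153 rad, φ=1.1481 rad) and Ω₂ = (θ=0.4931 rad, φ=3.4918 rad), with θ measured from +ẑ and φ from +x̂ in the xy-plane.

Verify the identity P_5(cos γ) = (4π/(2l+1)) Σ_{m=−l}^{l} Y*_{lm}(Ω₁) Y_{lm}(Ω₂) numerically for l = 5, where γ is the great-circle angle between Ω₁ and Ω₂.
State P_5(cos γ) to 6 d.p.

-0.262207

Expand P_5 via completeness: Σ_{m} conj(Y_{5,m}) at Ω₁ times Y_{5,m} at Ω₂ —
  m=-5: 0.00480 - 0.00290j × 0.00198 + 0.01085j = 0.00004 + 0.00005j  (running Σ = 0.00004 + 0.00005j)
  m=-4: 0.00468 + 0.03879j × 0.01098 - 0.06398j = 0.00253 + 0.00013j  (running Σ = 0.00257 + 0.00017j)
  m=-3: -0.15084 - 0.04711j × -0.10912 + 0.19051j = 0.02543 - 0.02360j  (running Σ = 0.02801 - 0.02342j)
  m=-2: 0.26030 - 0.29357j × 0.33959 - 0.28627j = 0.00435 - 0.17421j  (running Σ = 0.03236 - 0.19763j)
  m=-1: 0.20788 + 0.46216j × -0.39595 + 0.14463j = -0.14915 - 0.15293j  (running Σ = -0.11679 - 0.35056j)
  m=0: -0.02842 + 0.00000j × -0.14266 + 0.00000j = 0.00405 + 0.00000j  (running Σ = -0.11273 - 0.35056j)
  m=1: -0.20788 + 0.46216j × 0.39595 + 0.14463j = -0.14915 + 0.15293j  (running Σ = -0.26189 - 0.19763j)
  m=2: 0.26030 + 0.29357j × 0.33959 + 0.28627j = 0.00435 + 0.17421j  (running Σ = -0.25753 - 0.02342j)
  m=3: 0.15084 - 0.04711j × 0.10912 + 0.19051j = 0.02543 + 0.02360j  (running Σ = -0.23210 + 0.00017j)
  m=4: 0.00468 - 0.03879j × 0.01098 + 0.06398j = 0.00253 - 0.00013j  (running Σ = -0.22956 + 0.00005j)
  m=5: -0.00480 - 0.00290j × -0.00198 + 0.01085j = 0.00004 - 0.00005j  (running Σ = -0.22952 - 0.00000j)
Σ over m = -0.22952 - 0.00000j; ×(4π/11) → -0.26221 - 0.00000j. Real part: -0.262207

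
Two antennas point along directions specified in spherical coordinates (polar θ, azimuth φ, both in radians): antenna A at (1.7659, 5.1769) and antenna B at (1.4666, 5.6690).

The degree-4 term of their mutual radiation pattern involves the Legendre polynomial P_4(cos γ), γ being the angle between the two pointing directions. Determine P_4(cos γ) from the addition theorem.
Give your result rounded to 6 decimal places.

-0.093756

Term-by-term m-sum for l=4 (normalisation 4π/9 = 1.396263):
  m=-4: Y*=(-0.116128, 0.393098)  Y=(-0.335372, 0.273904)  product (-0.068725, -0.163642)
  m=-3: Y*=(0.225518, -0.040400)  Y=(-0.034379, 0.123377)  product (-0.002769, 0.029213)
  m=-2: Y*=(0.142020, 0.190043)  Y=(-0.102695, -0.288091)  product (0.040165, -0.060431)
  m=-1: Y*=(0.110320, -0.220164)  Y=(-0.116954, -0.082472)  product (-0.031060, 0.016651)
  m=+0: Y*=(0.203309, -0.000000)  Y=(0.283459, 0.000000)  product (0.057630, 0.000000)
  m=+1: Y*=(-0.110320, -0.220164)  Y=(0.116954, -0.082472)  product (-0.031060, -0.016651)
  m=+2: Y*=(0.142020, -0.190043)  Y=(-0.102695, 0.288091)  product (0.040165, 0.060431)
  m=+3: Y*=(-0.225518, -0.040400)  Y=(0.034379, 0.123377)  product (-0.002769, -0.029213)
  m=+4: Y*=(-0.116128, -0.393098)  Y=(-0.335372, -0.273904)  product (-0.068725, 0.163642)
Accumulated sum (-0.067148, 0.000000); after 4π/(2l+1) scaling, (-0.093756, 0.000000) ⇒ P_4 = -0.093756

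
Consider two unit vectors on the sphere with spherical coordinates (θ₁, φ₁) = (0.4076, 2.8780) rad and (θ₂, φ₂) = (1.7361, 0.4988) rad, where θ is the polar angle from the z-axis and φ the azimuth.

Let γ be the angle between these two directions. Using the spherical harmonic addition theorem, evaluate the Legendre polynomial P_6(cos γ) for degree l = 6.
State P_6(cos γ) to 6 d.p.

Term-by-term m-sum for l=6 (normalisation 4π/13 = 0.966644):
  term(m=-6) = -0.00011 + 0.00083j   from Y*(Ω₁)=-0.00002 - 0.00187j, Y(Ω₂)=-0.43998 - 0.06595j
  term(m=-5) = -0.00303 + 0.00240j   from Y*(Ω₁)=-0.00376 + 0.01456j, Y(Ω₂)=0.20505 + 0.15510j
  term(m=-4) = 0.01721 + 0.00159j   from Y*(Ω₁)=0.03598 - 0.06337j, Y(Ω₂)=0.09765 + 0.21609j
  term(m=-3) = 0.04264 + 0.04897j   from Y*(Ω₁)=-0.16430 + 0.16608j, Y(Ω₂)=0.02066 - 0.27718j
  term(m=-2) = 0.00371 - 0.08063j   from Y*(Ω₁)=0.41011 - 0.23874j, Y(Ω₂)=0.09225 - 0.14291j
  term(m=-1) = 0.09643 - 0.09209j   from Y*(Ω₁)=-0.45711 + 0.12336j, Y(Ω₂)=-0.24732 + 0.13473j
  term(m=+0) = 0.01889 + 0.00000j   from Y*(Ω₁)=-0.12471 + 0.00000j, Y(Ω₂)=-0.15150 + 0.00000j
  term(m=+1) = 0.09643 + 0.09209j   from Y*(Ω₁)=0.45711 + 0.12336j, Y(Ω₂)=0.24732 + 0.13473j
  term(m=+2) = 0.00371 + 0.08063j   from Y*(Ω₁)=0.41011 + 0.23874j, Y(Ω₂)=0.09225 + 0.14291j
  term(m=+3) = 0.04264 - 0.04897j   from Y*(Ω₁)=0.16430 + 0.16608j, Y(Ω₂)=-0.02066 - 0.27718j
  term(m=+4) = 0.01721 - 0.00159j   from Y*(Ω₁)=0.03598 + 0.06337j, Y(Ω₂)=0.09765 - 0.21609j
  term(m=+5) = -0.00303 - 0.00240j   from Y*(Ω₁)=0.00376 + 0.01456j, Y(Ω₂)=-0.20505 + 0.15510j
  term(m=+6) = -0.00011 - 0.00083j   from Y*(Ω₁)=-0.00002 + 0.00187j, Y(Ω₂)=-0.43998 + 0.06595j
Total Σ_m = 0.33259 - 0.00000j. Multiply by 0.966644: 0.32150 - 0.00000j. P_6(cos γ) = 0.321496

0.321496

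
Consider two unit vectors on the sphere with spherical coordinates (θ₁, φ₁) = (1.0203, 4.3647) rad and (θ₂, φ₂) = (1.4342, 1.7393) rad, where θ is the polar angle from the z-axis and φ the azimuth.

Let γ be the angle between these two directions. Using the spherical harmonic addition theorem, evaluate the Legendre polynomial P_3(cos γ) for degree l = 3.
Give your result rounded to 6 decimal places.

Addition theorem: P_3(cos γ) = (4π/7) Σ_m Y*_{lm}(Ω₁) Y_{lm}(Ω₂), m = −3…3:
  m=-3: Y*=0.22314 + 0.13006j  Y=0.19645 + 0.35493j  product -0.00233 + 0.10475j
  m=-2: Y*=-0.29815 + 0.24879j  Y=-0.12890 + 0.04516j  product 0.02720 - 0.04553j
  m=-1: Y*=-0.03456 - 0.09535j  Y=0.04872 + 0.28637j  product 0.02562 - 0.01454j
  m=+0: Y*=-0.31854 + 0.00000j  Y=-0.14774 + 0.00000j  product 0.04706 + 0.00000j
  m=+1: Y*=0.03456 - 0.09535j  Y=-0.04872 + 0.28637j  product 0.02562 + 0.01454j
  m=+2: Y*=-0.29815 - 0.24879j  Y=-0.12890 - 0.04516j  product 0.02720 + 0.04553j
  m=+3: Y*=-0.22314 + 0.13006j  Y=-0.19645 + 0.35493j  product -0.00233 - 0.10475j
Σ over m = 0.14804 + 0.00000j; ×(4π/7) → 0.26577 + 0.00000j. Real part: 0.265768

0.265768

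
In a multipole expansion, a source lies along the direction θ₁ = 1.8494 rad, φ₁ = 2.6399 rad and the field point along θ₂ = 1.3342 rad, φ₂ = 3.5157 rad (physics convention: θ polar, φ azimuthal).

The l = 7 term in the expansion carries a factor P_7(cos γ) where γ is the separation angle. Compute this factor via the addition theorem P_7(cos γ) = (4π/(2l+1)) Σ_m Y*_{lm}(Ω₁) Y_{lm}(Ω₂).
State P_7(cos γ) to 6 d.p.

Summing Y*_{l m}(θ₁,φ₁)·Y_{l m}(θ₂,φ₂) over m ∈ [−7, 7]; prefactor 4π/(2·7+1) = 0.837758:
  m=-7: 0.35399 - 0.13740j × 0.35549 + 0.20488j = 0.15399 + 0.02368j  (running Σ = 0.15399 + 0.02368j)
  m=-6: 0.40290 + 0.05326j × -0.23098 - 0.28926j = -0.07766 - 0.12884j  (running Σ = 0.07634 - 0.10516j)
  m=-5: -0.00408 - 0.00299j × -0.02688 - 0.08698j = -0.00015 + 0.00044j  (running Σ = 0.07619 - 0.10473j)
  m=-4: -0.14687 - 0.31525j × -0.02609 + 0.35019j = 0.11423 - 0.04321j  (running Σ = 0.19042 - 0.14793j)
  m=-3: 0.00758 - 0.11516j × 0.00857 - 0.01781j = -0.00199 - 0.00112j  (running Σ = 0.18843 - 0.14906j)
  m=-2: -0.16029 + 0.25151j × 0.23847 - 0.22136j = 0.01745 + 0.09546j  (running Σ = 0.20588 - 0.05360j)
  m=-1: -0.13808 + 0.07574j × -0.05745 + 0.02256j = 0.00622 - 0.00747j  (running Σ = 0.21211 - 0.06106j)
  m=0: 0.28083 + 0.00000j × -0.31554 + 0.00000j = -0.08861 + 0.00000j  (running Σ = 0.12349 - 0.06106j)
  m=1: 0.13808 + 0.07574j × 0.05745 + 0.02256j = 0.00622 + 0.00747j  (running Σ = 0.12972 - 0.05360j)
  m=2: -0.16029 - 0.25151j × 0.23847 + 0.22136j = 0.01745 - 0.09546j  (running Σ = 0.14717 - 0.14906j)
  m=3: -0.00758 - 0.11516j × -0.00857 - 0.01781j = -0.00199 + 0.00112j  (running Σ = 0.14518 - 0.14793j)
  m=4: -0.14687 + 0.31525j × -0.02609 - 0.35019j = 0.11423 + 0.04321j  (running Σ = 0.25942 - 0.10473j)
  m=5: 0.00408 - 0.00299j × 0.02688 - 0.08698j = -0.00015 - 0.00044j  (running Σ = 0.25926 - 0.10516j)
  m=6: 0.40290 - 0.05326j × -0.23098 + 0.28926j = -0.07766 + 0.12884j  (running Σ = 0.18161 + 0.02368j)
  m=7: -0.35399 - 0.13740j × -0.35549 + 0.20488j = 0.15399 - 0.02368j  (running Σ = 0.33560 + 0.00000j)
Σ over m = 0.33560 + 0.00000j; ×(4π/15) → 0.28115 + 0.00000j. Real part: 0.281152

0.281152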